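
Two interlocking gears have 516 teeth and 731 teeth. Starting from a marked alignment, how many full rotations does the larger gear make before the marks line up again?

The first common completion time is the LCM of the periods.
516 = 2^2 × 3 × 43
731 = 17 × 43
LCM(516, 731) = 2^2 × 3 × 17 × 43 = 8772.
Rotations for period 731: 8772 / 731 = 12.

12 rotations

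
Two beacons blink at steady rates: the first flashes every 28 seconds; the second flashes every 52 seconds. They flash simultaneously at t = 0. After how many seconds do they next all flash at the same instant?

They coincide at every common multiple of the periods; the first is the LCM.
28 = 2^2 × 7
52 = 2^2 × 13
LCM(28, 52) = 2^2 × 7 × 13 = 364.

364 seconds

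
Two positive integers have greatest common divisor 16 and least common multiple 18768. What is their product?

300288

For any two positive integers, gcd × lcm = product = 16 × 18768 = 300288.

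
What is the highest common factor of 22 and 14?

2

22 = 2 × 11
14 = 2 × 7
gcd(22, 14) = 2.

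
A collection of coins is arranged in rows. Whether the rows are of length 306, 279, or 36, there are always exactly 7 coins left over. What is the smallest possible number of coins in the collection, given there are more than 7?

18979

N − 7 must be a common multiple of 306, 279, and 36.
306 = 2 × 3^2 × 17
279 = 3^2 × 31
36 = 2^2 × 3^2
LCM(306, 279, 36) = 2^2 × 3^2 × 17 × 31 = 18972.
Smallest N > 7 is LCM + 7 = 18972 + 7 = 18979.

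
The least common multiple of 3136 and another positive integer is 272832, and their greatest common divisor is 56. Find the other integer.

4872

gcd × lcm = product of the two integers, so the other integer is (56 × 272832) / 3136 = 4872.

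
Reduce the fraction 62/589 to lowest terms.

62 = 2 × 31
589 = 19 × 31
gcd(62, 589) = 31.
Divide numerator and denominator by 31: 62/589 = 2/19.

2/19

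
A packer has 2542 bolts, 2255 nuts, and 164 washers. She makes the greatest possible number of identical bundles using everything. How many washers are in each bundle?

4

Number of bundles = gcd(2542, 2255, 164).
2542 = 2 × 31 × 41
2255 = 5 × 11 × 41
164 = 2^2 × 41
gcd(2542, 2255, 164) = 41.
washers per bundle = 164 / 41 = 4.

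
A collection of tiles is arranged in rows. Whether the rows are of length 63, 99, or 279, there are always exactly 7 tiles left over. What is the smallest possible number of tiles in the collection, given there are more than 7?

N − 7 must be a common multiple of 63, 99, and 279.
63 = 3^2 × 7
99 = 3^2 × 11
279 = 3^2 × 31
LCM(63, 99, 279) = 3^2 × 7 × 11 × 31 = 21483.
Smallest N > 7 is LCM + 7 = 21483 + 7 = 21490.

21490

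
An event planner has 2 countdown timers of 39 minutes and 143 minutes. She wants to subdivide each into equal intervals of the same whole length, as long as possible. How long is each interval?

The interval must divide each timer length; the longest such is the gcd.
39 = 3 × 13
143 = 11 × 13
gcd(39, 143) = 13.

13 minutes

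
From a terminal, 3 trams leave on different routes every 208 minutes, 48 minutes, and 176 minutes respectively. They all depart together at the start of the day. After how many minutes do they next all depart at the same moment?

6864 minutes

We need the least common multiple of the intervals.
208 = 2^4 × 13
48 = 2^4 × 3
176 = 2^4 × 11
LCM(208, 48, 176) = 2^4 × 3 × 11 × 13 = 6864.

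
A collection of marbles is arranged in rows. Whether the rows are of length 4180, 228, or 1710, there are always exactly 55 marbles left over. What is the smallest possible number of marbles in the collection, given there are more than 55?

N − 55 must be a common multiple of 4180, 228, and 1710.
4180 = 2^2 × 5 × 11 × 19
228 = 2^2 × 3 × 19
1710 = 2 × 3^2 × 5 × 19
LCM(4180, 228, 1710) = 2^2 × 3^2 × 5 × 11 × 19 = 37620.
Smallest N > 55 is LCM + 55 = 37620 + 55 = 37675.

37675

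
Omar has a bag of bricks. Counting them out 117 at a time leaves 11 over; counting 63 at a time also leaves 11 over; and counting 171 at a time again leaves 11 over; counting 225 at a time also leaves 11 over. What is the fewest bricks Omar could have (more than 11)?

389036

N − 11 must be a common multiple of 117, 63, 171, and 225.
117 = 3^2 × 13
63 = 3^2 × 7
171 = 3^2 × 19
225 = 3^2 × 5^2
LCM(117, 63, 171, 225) = 3^2 × 5^2 × 7 × 13 × 19 = 389025.
Smallest N > 11 is LCM + 11 = 389025 + 11 = 389036.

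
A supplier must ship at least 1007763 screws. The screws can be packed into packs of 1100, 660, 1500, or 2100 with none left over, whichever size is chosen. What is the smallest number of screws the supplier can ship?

The number of screws must be a common multiple of 1100, 660, 1500, and 2100, so a multiple of their LCM.
1100 = 2^2 × 5^2 × 11
660 = 2^2 × 3 × 5 × 11
1500 = 2^2 × 3 × 5^3
2100 = 2^2 × 3 × 5^2 × 7
LCM(1100, 660, 1500, 2100) = 2^2 × 3 × 5^3 × 7 × 11 = 115500.
Smallest multiple of 115500 that is ≥ 1007763: ⌈1007763/115500⌉ × 115500 = 9 × 115500 = 1039500.

1039500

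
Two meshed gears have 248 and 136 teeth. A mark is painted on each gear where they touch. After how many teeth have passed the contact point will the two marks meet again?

4216 teeth

They coincide at every common multiple of the periods; the first is the LCM.
248 = 2^3 × 31
136 = 2^3 × 17
LCM(248, 136) = 2^3 × 17 × 31 = 4216.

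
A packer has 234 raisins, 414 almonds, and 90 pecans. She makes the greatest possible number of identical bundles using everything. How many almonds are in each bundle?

23

Number of bundles = gcd(234, 414, 90).
234 = 2 × 3^2 × 13
414 = 2 × 3^2 × 23
90 = 2 × 3^2 × 5
gcd(234, 414, 90) = 2 × 3^2 = 18.
almonds per bundle = 414 / 18 = 23.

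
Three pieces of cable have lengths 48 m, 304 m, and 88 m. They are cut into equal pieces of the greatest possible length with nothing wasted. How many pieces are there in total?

Piece length = gcd(48, 304, 88).
48 = 2^4 × 3
304 = 2^4 × 19
88 = 2^3 × 11
gcd(48, 304, 88) = 2^3 = 8.
Total pieces = 48/8 + 304/8 + 88/8 = 6 + 38 + 11 = 55.

55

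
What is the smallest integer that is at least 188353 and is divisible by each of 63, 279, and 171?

The integer must be a common multiple of 63, 279, and 171, so a multiple of their LCM.
63 = 3^2 × 7
279 = 3^2 × 31
171 = 3^2 × 19
LCM(63, 279, 171) = 3^2 × 7 × 19 × 31 = 37107.
Smallest multiple of 37107 that is ≥ 188353: ⌈188353/37107⌉ × 37107 = 6 × 37107 = 222642.

222642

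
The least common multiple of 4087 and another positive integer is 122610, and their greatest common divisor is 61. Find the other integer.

gcd × lcm = product of the two integers, so the other integer is (61 × 122610) / 4087 = 1830.

1830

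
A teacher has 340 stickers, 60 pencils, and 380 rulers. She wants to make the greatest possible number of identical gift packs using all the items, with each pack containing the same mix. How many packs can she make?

20 packs

The pack count must divide each quantity, so the greatest is gcd(340, 60, 380).
340 = 2^2 × 5 × 17
60 = 2^2 × 3 × 5
380 = 2^2 × 5 × 19
gcd(340, 60, 380) = 2^2 × 5 = 20.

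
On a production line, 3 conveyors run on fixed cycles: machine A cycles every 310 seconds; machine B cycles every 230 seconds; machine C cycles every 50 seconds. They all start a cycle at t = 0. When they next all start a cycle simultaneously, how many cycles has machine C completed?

713 cycles

They are all back at their starting positions together after one LCM of the periods.
310 = 2 × 5 × 31
230 = 2 × 5 × 23
50 = 2 × 5^2
LCM(310, 230, 50) = 2 × 5^2 × 23 × 31 = 35650.
Cycles for period 50: 35650 / 50 = 713.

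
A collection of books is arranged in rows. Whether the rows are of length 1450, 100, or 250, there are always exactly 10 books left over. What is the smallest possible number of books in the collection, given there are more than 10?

14510

N − 10 must be a common multiple of 1450, 100, and 250.
1450 = 2 × 5^2 × 29
100 = 2^2 × 5^2
250 = 2 × 5^3
LCM(1450, 100, 250) = 2^2 × 5^3 × 29 = 14500.
Smallest N > 10 is LCM + 10 = 14500 + 10 = 14510.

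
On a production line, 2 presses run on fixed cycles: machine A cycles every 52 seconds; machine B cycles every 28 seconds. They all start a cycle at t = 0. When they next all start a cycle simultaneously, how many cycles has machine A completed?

The first common completion time is the LCM of the periods.
52 = 2^2 × 13
28 = 2^2 × 7
LCM(52, 28) = 2^2 × 7 × 13 = 364.
Cycles for period 52: 364 / 52 = 7.

7 cycles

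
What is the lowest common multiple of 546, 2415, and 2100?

546 = 2 × 3 × 7 × 13
2415 = 3 × 5 × 7 × 23
2100 = 2^2 × 3 × 5^2 × 7
LCM(546, 2415, 2100) = 2^2 × 3 × 5^2 × 7 × 13 × 23 = 627900.

627900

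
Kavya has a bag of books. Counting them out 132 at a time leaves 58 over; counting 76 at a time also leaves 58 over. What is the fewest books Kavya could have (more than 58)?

2566

N − 58 must be a common multiple of 132 and 76.
132 = 2^2 × 3 × 11
76 = 2^2 × 19
LCM(132, 76) = 2^2 × 3 × 11 × 19 = 2508.
Smallest N > 58 is LCM + 58 = 2508 + 58 = 2566.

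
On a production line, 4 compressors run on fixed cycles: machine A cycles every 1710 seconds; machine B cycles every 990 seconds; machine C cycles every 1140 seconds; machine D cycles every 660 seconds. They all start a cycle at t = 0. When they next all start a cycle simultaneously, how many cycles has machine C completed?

The first common completion time is the LCM of the periods.
1710 = 2 × 3^2 × 5 × 19
990 = 2 × 3^2 × 5 × 11
1140 = 2^2 × 3 × 5 × 19
660 = 2^2 × 3 × 5 × 11
LCM(1710, 990, 1140, 660) = 2^2 × 3^2 × 5 × 11 × 19 = 37620.
Cycles for period 1140: 37620 / 1140 = 33.

33 cycles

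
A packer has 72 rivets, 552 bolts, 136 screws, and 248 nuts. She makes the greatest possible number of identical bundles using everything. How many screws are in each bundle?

17

Number of bundles = gcd(72, 552, 136, 248).
72 = 2^3 × 3^2
552 = 2^3 × 3 × 23
136 = 2^3 × 17
248 = 2^3 × 31
gcd(72, 552, 136, 248) = 2^3 = 8.
screws per bundle = 136 / 8 = 17.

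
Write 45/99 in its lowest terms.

5/11

45 = 3^2 × 5
99 = 3^2 × 11
gcd(45, 99) = 3^2 = 9.
Divide numerator and denominator by 9: 45/99 = 5/11.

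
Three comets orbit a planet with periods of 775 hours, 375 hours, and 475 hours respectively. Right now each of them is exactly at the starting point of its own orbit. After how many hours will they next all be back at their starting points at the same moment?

220875 hours

They coincide at every common multiple of the periods; the first is the LCM.
775 = 5^2 × 31
375 = 3 × 5^3
475 = 5^2 × 19
LCM(775, 375, 475) = 3 × 5^3 × 19 × 31 = 220875.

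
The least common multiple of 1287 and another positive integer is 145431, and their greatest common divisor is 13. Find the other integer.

1469

gcd × lcm = product of the two integers, so the other integer is (13 × 145431) / 1287 = 1469.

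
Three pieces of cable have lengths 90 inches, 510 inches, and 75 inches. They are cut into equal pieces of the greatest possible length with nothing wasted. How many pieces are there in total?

45

Piece length = gcd(90, 510, 75).
90 = 2 × 3^2 × 5
510 = 2 × 3 × 5 × 17
75 = 3 × 5^2
gcd(90, 510, 75) = 3 × 5 = 15.
Total pieces = 90/15 + 510/15 + 75/15 = 6 + 34 + 5 = 45.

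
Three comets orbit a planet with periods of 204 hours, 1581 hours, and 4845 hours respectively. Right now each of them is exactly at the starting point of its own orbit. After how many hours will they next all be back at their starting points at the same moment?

The first simultaneous occurrence is after LCM of the individual periods.
204 = 2^2 × 3 × 17
1581 = 3 × 17 × 31
4845 = 3 × 5 × 17 × 19
LCM(204, 1581, 4845) = 2^2 × 3 × 5 × 17 × 19 × 31 = 600780.

600780 hours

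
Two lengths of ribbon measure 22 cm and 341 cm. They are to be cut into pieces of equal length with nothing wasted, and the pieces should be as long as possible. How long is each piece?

11 cm

By the Euclidean algorithm:
341 = 15 × 22 + 11
22 = 2 × 11 + 0
gcd(22, 341) = 11.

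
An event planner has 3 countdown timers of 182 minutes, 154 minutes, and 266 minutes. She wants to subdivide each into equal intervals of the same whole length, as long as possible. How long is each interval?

The interval must divide each timer length; the longest such is the gcd.
182 = 2 × 7 × 13
154 = 2 × 7 × 11
266 = 2 × 7 × 19
gcd(182, 154, 266) = 2 × 7 = 14.

14 minutes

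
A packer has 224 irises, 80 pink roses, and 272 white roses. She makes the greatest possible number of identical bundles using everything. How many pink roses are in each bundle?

Number of bundles = gcd(224, 80, 272).
224 = 2^5 × 7
80 = 2^4 × 5
272 = 2^4 × 17
gcd(224, 80, 272) = 2^4 = 16.
pink roses per bundle = 80 / 16 = 5.

5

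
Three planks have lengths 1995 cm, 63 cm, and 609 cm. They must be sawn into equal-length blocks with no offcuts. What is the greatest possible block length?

This is the greatest common divisor of 1995, 63, and 609.
1995 = 3 × 5 × 7 × 19
63 = 3^2 × 7
609 = 3 × 7 × 29
gcd(1995, 63, 609) = 3 × 7 = 21.

21 cm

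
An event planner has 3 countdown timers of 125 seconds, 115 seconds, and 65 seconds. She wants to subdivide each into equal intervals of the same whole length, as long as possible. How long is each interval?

The interval must divide each timer length; the longest such is the gcd.
125 = 5^3
115 = 5 × 23
65 = 5 × 13
gcd(125, 115, 65) = 5.

5 seconds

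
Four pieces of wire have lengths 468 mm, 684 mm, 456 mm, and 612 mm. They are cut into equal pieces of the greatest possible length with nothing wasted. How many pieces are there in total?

185

Piece length = gcd(468, 684, 456, 612).
468 = 2^2 × 3^2 × 13
684 = 2^2 × 3^2 × 19
456 = 2^3 × 3 × 19
612 = 2^2 × 3^2 × 17
gcd(468, 684, 456, 612) = 2^2 × 3 = 12.
Total pieces = 468/12 + 684/12 + 456/12 + 612/12 = 39 + 57 + 38 + 51 = 185.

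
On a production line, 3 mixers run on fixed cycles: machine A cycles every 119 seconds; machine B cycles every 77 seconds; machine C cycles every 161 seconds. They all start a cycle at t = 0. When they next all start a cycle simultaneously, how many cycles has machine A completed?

253 cycles

All finish a whole number of cycles simultaneously at t = LCM of the periods.
119 = 7 × 17
77 = 7 × 11
161 = 7 × 23
LCM(119, 77, 161) = 7 × 11 × 17 × 23 = 30107.
Cycles for period 119: 30107 / 119 = 253.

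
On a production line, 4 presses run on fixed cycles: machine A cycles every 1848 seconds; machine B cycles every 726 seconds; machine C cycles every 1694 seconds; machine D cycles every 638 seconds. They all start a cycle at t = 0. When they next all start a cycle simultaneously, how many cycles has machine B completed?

The first common completion time is the LCM of the periods.
1848 = 2^3 × 3 × 7 × 11
726 = 2 × 3 × 11^2
1694 = 2 × 7 × 11^2
638 = 2 × 11 × 29
LCM(1848, 726, 1694, 638) = 2^3 × 3 × 7 × 11^2 × 29 = 589512.
Cycles for period 726: 589512 / 726 = 812.

812 cycles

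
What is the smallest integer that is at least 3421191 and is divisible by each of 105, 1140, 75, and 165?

3511200

The integer must be a common multiple of 105, 1140, 75, and 165, so a multiple of their LCM.
105 = 3 × 5 × 7
1140 = 2^2 × 3 × 5 × 19
75 = 3 × 5^2
165 = 3 × 5 × 11
LCM(105, 1140, 75, 165) = 2^2 × 3 × 5^2 × 7 × 11 × 19 = 438900.
Smallest multiple of 438900 that is ≥ 3421191: ⌈3421191/438900⌉ × 438900 = 8 × 438900 = 3511200.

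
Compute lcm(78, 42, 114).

78 = 2 × 3 × 13
42 = 2 × 3 × 7
114 = 2 × 3 × 19
LCM(78, 42, 114) = 2 × 3 × 7 × 13 × 19 = 10374.

10374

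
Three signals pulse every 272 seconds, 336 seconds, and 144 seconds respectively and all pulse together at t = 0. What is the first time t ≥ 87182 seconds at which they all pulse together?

102816 seconds

Joint pulses occur at multiples of LCM(272, 336, 144).
272 = 2^4 × 17
336 = 2^4 × 3 × 7
144 = 2^4 × 3^2
LCM(272, 336, 144) = 2^4 × 3^2 × 7 × 17 = 17136.
Smallest multiple of 17136 that is ≥ 87182: ⌈87182/17136⌉ × 17136 = 6 × 17136 = 102816.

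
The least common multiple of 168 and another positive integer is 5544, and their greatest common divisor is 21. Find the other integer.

693

gcd × lcm = product of the two integers, so the other integer is (21 × 5544) / 168 = 693.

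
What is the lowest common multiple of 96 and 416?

1248

96 = 2^5 × 3
416 = 2^5 × 13
LCM(96, 416) = 2^5 × 3 × 13 = 1248.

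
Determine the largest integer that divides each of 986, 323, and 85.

986 = 2 × 17 × 29
323 = 17 × 19
85 = 5 × 17
gcd(986, 323, 85) = 17.

17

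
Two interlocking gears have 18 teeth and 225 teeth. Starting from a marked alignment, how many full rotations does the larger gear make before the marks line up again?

2 rotations

All finish a whole number of cycles simultaneously at t = LCM of the periods.
18 = 2 × 3^2
225 = 3^2 × 5^2
LCM(18, 225) = 2 × 3^2 × 5^2 = 450.
Rotations for period 225: 450 / 225 = 2.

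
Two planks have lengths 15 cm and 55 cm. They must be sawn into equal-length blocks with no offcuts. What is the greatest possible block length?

The block length must divide every plank, so the greatest is gcd(15, 55).
15 = 3 × 5
55 = 5 × 11
gcd(15, 55) = 5.

5 cm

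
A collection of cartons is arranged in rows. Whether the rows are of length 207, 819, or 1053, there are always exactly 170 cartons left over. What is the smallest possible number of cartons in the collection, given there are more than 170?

169703

N − 170 must be a common multiple of 207, 819, and 1053.
207 = 3^2 × 23
819 = 3^2 × 7 × 13
1053 = 3^4 × 13
LCM(207, 819, 1053) = 3^4 × 7 × 13 × 23 = 169533.
Smallest N > 170 is LCM + 170 = 169533 + 170 = 169703.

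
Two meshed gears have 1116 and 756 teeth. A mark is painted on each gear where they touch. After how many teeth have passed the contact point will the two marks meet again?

They coincide at every common multiple of the periods; the first is the LCM.
1116 = 2^2 × 3^2 × 31
756 = 2^2 × 3^3 × 7
LCM(1116, 756) = 2^2 × 3^3 × 7 × 31 = 23436.

23436 teeth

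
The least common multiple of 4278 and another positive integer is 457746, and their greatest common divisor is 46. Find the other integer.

4922

gcd × lcm = product of the two integers, so the other integer is (46 × 457746) / 4278 = 4922.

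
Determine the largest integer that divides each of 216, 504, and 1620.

216 = 2^3 × 3^3
504 = 2^3 × 3^2 × 7
1620 = 2^2 × 3^4 × 5
gcd(216, 504, 1620) = 2^2 × 3^2 = 36.

36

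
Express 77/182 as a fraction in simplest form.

11/26

77 = 7 × 11
182 = 2 × 7 × 13
gcd(77, 182) = 7.
Divide numerator and denominator by 7: 77/182 = 11/26.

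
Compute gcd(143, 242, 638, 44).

143 = 11 × 13
242 = 2 × 11^2
638 = 2 × 11 × 29
44 = 2^2 × 11
gcd(143, 242, 638, 44) = 11.

11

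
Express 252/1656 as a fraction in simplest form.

7/46

252 = 2^2 × 3^2 × 7
1656 = 2^3 × 3^2 × 23
gcd(252, 1656) = 2^2 × 3^2 = 36.
Divide numerator and denominator by 36: 252/1656 = 7/46.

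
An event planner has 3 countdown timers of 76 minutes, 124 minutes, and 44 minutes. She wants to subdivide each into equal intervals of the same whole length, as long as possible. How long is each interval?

The interval must divide each timer length; the longest such is the gcd.
76 = 2^2 × 19
124 = 2^2 × 31
44 = 2^2 × 11
gcd(76, 124, 44) = 2^2 = 4.

4 minutes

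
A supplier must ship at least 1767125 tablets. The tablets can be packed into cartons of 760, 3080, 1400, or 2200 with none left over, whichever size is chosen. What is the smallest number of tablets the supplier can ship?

2048200

The number of tablets must be a common multiple of 760, 3080, 1400, and 2200, so a multiple of their LCM.
760 = 2^3 × 5 × 19
3080 = 2^3 × 5 × 7 × 11
1400 = 2^3 × 5^2 × 7
2200 = 2^3 × 5^2 × 11
LCM(760, 3080, 1400, 2200) = 2^3 × 5^2 × 7 × 11 × 19 = 292600.
Smallest multiple of 292600 that is ≥ 1767125: ⌈1767125/292600⌉ × 292600 = 7 × 292600 = 2048200.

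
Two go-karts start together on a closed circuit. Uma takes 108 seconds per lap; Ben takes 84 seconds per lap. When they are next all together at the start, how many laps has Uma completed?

7 laps

All finish a whole number of cycles simultaneously at t = LCM of the periods.
108 = 2^2 × 3^3
84 = 2^2 × 3 × 7
LCM(108, 84) = 2^2 × 3^3 × 7 = 756.
Laps for period 108: 756 / 108 = 7.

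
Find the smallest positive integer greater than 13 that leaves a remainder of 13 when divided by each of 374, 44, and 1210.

41153

N − 13 must be a common multiple of 374, 44, and 1210.
374 = 2 × 11 × 17
44 = 2^2 × 11
1210 = 2 × 5 × 11^2
LCM(374, 44, 1210) = 2^2 × 5 × 11^2 × 17 = 41140.
Smallest N > 13 is LCM + 13 = 41140 + 13 = 41153.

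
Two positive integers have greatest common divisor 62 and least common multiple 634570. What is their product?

39343340

For any two positive integers, gcd × lcm = product = 62 × 634570 = 39343340.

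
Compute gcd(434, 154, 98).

14

434 = 2 × 7 × 31
154 = 2 × 7 × 11
98 = 2 × 7^2
gcd(434, 154, 98) = 2 × 7 = 14.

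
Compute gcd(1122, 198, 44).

1122 = 2 × 3 × 11 × 17
198 = 2 × 3^2 × 11
44 = 2^2 × 11
gcd(1122, 198, 44) = 2 × 11 = 22.

22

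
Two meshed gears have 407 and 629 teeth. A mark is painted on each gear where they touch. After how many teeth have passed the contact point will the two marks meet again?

They coincide at every common multiple of the periods; the first is the LCM.
407 = 11 × 37
629 = 17 × 37
LCM(407, 629) = 11 × 17 × 37 = 6919.

6919 teeth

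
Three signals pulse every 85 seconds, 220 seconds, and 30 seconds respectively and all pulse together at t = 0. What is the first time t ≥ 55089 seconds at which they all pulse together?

Joint pulses occur at multiples of LCM(85, 220, 30).
85 = 5 × 17
220 = 2^2 × 5 × 11
30 = 2 × 3 × 5
LCM(85, 220, 30) = 2^2 × 3 × 5 × 11 × 17 = 11220.
Smallest multiple of 11220 that is ≥ 55089: ⌈55089/11220⌉ × 11220 = 5 × 11220 = 56100.

56100 seconds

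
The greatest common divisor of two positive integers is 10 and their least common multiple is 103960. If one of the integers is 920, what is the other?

1130

For two integers, gcd × lcm = product, so the other is (10 × 103960) / 920 = 1039600 / 920 = 1130.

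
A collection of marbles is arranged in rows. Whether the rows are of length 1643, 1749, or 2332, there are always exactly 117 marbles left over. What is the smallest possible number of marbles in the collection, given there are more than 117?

216993

N − 117 must be a common multiple of 1643, 1749, and 2332.
1643 = 31 × 53
1749 = 3 × 11 × 53
2332 = 2^2 × 11 × 53
LCM(1643, 1749, 2332) = 2^2 × 3 × 11 × 31 × 53 = 216876.
Smallest N > 117 is LCM + 117 = 216876 + 117 = 216993.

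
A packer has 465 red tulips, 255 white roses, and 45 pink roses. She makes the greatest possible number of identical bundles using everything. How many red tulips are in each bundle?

Number of bundles = gcd(465, 255, 45).
465 = 3 × 5 × 31
255 = 3 × 5 × 17
45 = 3^2 × 5
gcd(465, 255, 45) = 3 × 5 = 15.
red tulips per bundle = 465 / 15 = 31.

31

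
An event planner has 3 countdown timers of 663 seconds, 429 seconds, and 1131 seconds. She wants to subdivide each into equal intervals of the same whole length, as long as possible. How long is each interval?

39 seconds

The interval must divide each timer length; the longest such is the gcd.
663 = 3 × 13 × 17
429 = 3 × 11 × 13
1131 = 3 × 13 × 29
gcd(663, 429, 1131) = 3 × 13 = 39.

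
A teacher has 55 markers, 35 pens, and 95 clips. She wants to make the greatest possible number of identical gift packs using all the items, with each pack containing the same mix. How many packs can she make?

5 packs

The pack count must divide each quantity, so the greatest is gcd(55, 35, 95).
55 = 5 × 11
35 = 5 × 7
95 = 5 × 19
gcd(55, 35, 95) = 5.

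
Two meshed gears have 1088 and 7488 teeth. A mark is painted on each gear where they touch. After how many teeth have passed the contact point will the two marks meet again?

They coincide at every common multiple of the periods; the first is the LCM.
1088 = 2^6 × 17
7488 = 2^6 × 3^2 × 13
LCM(1088, 7488) = 2^6 × 3^2 × 13 × 17 = 127296.

127296 teeth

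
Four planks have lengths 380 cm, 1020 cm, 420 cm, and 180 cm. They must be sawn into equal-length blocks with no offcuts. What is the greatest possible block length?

20 cm

The block length must divide every plank, so the greatest is gcd(380, 1020, 420, 180).
380 = 2^2 × 5 × 19
1020 = 2^2 × 3 × 5 × 17
420 = 2^2 × 3 × 5 × 7
180 = 2^2 × 3^2 × 5
gcd(380, 1020, 420, 180) = 2^2 × 5 = 20.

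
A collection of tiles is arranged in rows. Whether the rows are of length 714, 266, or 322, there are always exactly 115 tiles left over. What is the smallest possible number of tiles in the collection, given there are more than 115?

312133

N − 115 must be a common multiple of 714, 266, and 322.
714 = 2 × 3 × 7 × 17
266 = 2 × 7 × 19
322 = 2 × 7 × 23
LCM(714, 266, 322) = 2 × 3 × 7 × 17 × 19 × 23 = 312018.
Smallest N > 115 is LCM + 115 = 312018 + 115 = 312133.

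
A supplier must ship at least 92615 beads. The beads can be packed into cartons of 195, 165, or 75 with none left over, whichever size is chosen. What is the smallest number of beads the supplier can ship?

96525

The number of beads must be a common multiple of 195, 165, and 75, so a multiple of their LCM.
195 = 3 × 5 × 13
165 = 3 × 5 × 11
75 = 3 × 5^2
LCM(195, 165, 75) = 3 × 5^2 × 11 × 13 = 10725.
Smallest multiple of 10725 that is ≥ 92615: ⌈92615/10725⌉ × 10725 = 9 × 10725 = 96525.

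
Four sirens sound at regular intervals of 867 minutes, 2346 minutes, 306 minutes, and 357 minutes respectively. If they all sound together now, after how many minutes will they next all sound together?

837522 minutes

They coincide at every common multiple of the periods; the first is the LCM.
867 = 3 × 17^2
2346 = 2 × 3 × 17 × 23
306 = 2 × 3^2 × 17
357 = 3 × 7 × 17
LCM(867, 2346, 306, 357) = 2 × 3^2 × 7 × 17^2 × 23 = 837522.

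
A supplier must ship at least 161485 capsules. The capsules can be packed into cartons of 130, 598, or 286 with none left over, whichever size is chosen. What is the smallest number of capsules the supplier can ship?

The number of capsules must be a common multiple of 130, 598, and 286, so a multiple of their LCM.
130 = 2 × 5 × 13
598 = 2 × 13 × 23
286 = 2 × 11 × 13
LCM(130, 598, 286) = 2 × 5 × 11 × 13 × 23 = 32890.
Smallest multiple of 32890 that is ≥ 161485: ⌈161485/32890⌉ × 32890 = 5 × 32890 = 164450.

164450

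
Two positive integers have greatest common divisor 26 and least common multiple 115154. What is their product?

2994004

For any two positive integers, gcd × lcm = product = 26 × 115154 = 2994004.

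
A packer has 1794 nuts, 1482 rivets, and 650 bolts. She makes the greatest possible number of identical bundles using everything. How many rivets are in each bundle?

57

Number of bundles = gcd(1794, 1482, 650).
1794 = 2 × 3 × 13 × 23
1482 = 2 × 3 × 13 × 19
650 = 2 × 5^2 × 13
gcd(1794, 1482, 650) = 2 × 13 = 26.
rivets per bundle = 1482 / 26 = 57.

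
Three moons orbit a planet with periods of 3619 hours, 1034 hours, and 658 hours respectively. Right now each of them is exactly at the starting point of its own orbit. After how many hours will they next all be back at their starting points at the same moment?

7238 hours

They coincide at every common multiple of the periods; the first is the LCM.
3619 = 7 × 11 × 47
1034 = 2 × 11 × 47
658 = 2 × 7 × 47
LCM(3619, 1034, 658) = 2 × 7 × 11 × 47 = 7238.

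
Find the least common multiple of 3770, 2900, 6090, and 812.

791700

3770 = 2 × 5 × 13 × 29
2900 = 2^2 × 5^2 × 29
6090 = 2 × 3 × 5 × 7 × 29
812 = 2^2 × 7 × 29
LCM(3770, 2900, 6090, 812) = 2^2 × 3 × 5^2 × 7 × 13 × 29 = 791700.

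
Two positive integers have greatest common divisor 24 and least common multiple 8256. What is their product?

For any two positive integers, gcd × lcm = product = 24 × 8256 = 198144.

198144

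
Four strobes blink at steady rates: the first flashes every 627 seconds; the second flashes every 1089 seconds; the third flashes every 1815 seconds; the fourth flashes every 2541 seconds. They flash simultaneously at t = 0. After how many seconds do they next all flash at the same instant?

724185 seconds

We need the least common multiple of the intervals.
627 = 3 × 11 × 19
1089 = 3^2 × 11^2
1815 = 3 × 5 × 11^2
2541 = 3 × 7 × 11^2
LCM(627, 1089, 1815, 2541) = 3^2 × 5 × 7 × 11^2 × 19 = 724185.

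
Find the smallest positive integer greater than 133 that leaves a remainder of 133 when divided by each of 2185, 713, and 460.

271073

N − 133 must be a common multiple of 2185, 713, and 460.
2185 = 5 × 19 × 23
713 = 23 × 31
460 = 2^2 × 5 × 23
LCM(2185, 713, 460) = 2^2 × 5 × 19 × 23 × 31 = 270940.
Smallest N > 133 is LCM + 133 = 270940 + 133 = 271073.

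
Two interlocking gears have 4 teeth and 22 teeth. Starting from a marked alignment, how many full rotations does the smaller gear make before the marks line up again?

11 rotations

All finish a whole number of cycles simultaneously at t = LCM of the periods.
4 = 2^2
22 = 2 × 11
LCM(4, 22) = 2^2 × 11 = 44.
Rotations for period 4: 44 / 4 = 11.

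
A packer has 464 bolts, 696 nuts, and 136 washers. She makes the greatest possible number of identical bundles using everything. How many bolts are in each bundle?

58

Number of bundles = gcd(464, 696, 136).
464 = 2^4 × 29
696 = 2^3 × 3 × 29
136 = 2^3 × 17
gcd(464, 696, 136) = 2^3 = 8.
bolts per bundle = 464 / 8 = 58.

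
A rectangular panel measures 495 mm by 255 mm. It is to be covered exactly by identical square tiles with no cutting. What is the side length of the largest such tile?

15 mm

By the Euclidean algorithm:
495 = 1 × 255 + 240
255 = 1 × 240 + 15
240 = 16 × 15 + 0
gcd(495, 255) = 15.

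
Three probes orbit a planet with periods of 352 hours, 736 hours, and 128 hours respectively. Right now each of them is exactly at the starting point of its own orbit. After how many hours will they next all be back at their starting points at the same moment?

They coincide at every common multiple of the periods; the first is the LCM.
352 = 2^5 × 11
736 = 2^5 × 23
128 = 2^7
LCM(352, 736, 128) = 2^7 × 11 × 23 = 32384.

32384 hours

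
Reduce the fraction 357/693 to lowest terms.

357 = 3 × 7 × 17
693 = 3^2 × 7 × 11
gcd(357, 693) = 3 × 7 = 21.
Divide numerator and denominator by 21: 357/693 = 17/33.

17/33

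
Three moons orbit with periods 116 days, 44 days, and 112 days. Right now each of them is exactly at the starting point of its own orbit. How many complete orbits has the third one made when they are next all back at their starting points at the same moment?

The first common completion time is the LCM of the periods.
116 = 2^2 × 29
44 = 2^2 × 11
112 = 2^4 × 7
LCM(116, 44, 112) = 2^4 × 7 × 11 × 29 = 35728.
Orbits for period 112: 35728 / 112 = 319.

319 orbits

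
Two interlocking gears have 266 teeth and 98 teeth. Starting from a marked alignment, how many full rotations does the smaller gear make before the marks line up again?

They are all back at their starting positions together after one LCM of the periods.
266 = 2 × 7 × 19
98 = 2 × 7^2
LCM(266, 98) = 2 × 7^2 × 19 = 1862.
Rotations for period 98: 1862 / 98 = 19.

19 rotations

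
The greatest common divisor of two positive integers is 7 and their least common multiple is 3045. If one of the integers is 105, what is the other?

For two integers, gcd × lcm = product, so the other is (7 × 3045) / 105 = 21315 / 105 = 203.

203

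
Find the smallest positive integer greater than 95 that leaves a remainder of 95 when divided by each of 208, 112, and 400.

36495

N − 95 must be a common multiple of 208, 112, and 400.
208 = 2^4 × 13
112 = 2^4 × 7
400 = 2^4 × 5^2
LCM(208, 112, 400) = 2^4 × 5^2 × 7 × 13 = 36400.
Smallest N > 95 is LCM + 95 = 36400 + 95 = 36495.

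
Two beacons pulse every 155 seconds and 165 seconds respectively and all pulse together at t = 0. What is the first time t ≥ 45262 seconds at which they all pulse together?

Joint pulses occur at multiples of LCM(155, 165).
155 = 5 × 31
165 = 3 × 5 × 11
LCM(155, 165) = 3 × 5 × 11 × 31 = 5115.
Smallest multiple of 5115 that is ≥ 45262: ⌈45262/5115⌉ × 5115 = 9 × 5115 = 46035.

46035 seconds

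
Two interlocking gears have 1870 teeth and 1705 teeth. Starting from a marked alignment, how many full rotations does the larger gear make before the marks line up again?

31 rotations

All finish a whole number of cycles simultaneously at t = LCM of the periods.
1870 = 2 × 5 × 11 × 17
1705 = 5 × 11 × 31
LCM(1870, 1705) = 2 × 5 × 11 × 17 × 31 = 57970.
Rotations for period 1870: 57970 / 1870 = 31.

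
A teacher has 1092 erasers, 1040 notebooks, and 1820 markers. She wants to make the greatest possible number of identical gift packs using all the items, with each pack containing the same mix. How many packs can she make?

52 packs

The pack count must divide each quantity, so the greatest is gcd(1092, 1040, 1820).
1092 = 2^2 × 3 × 7 × 13
1040 = 2^4 × 5 × 13
1820 = 2^2 × 5 × 7 × 13
gcd(1092, 1040, 1820) = 2^2 × 13 = 52.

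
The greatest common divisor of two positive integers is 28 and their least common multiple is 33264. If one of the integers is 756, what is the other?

For two integers, gcd × lcm = product, so the other is (28 × 33264) / 756 = 931392 / 756 = 1232.

1232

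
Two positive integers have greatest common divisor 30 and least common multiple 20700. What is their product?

621000

For any two positive integers, gcd × lcm = product = 30 × 20700 = 621000.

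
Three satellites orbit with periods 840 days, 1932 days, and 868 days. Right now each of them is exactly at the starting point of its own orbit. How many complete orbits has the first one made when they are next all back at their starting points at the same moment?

713 orbits

All finish a whole number of cycles simultaneously at t = LCM of the periods.
840 = 2^3 × 3 × 5 × 7
1932 = 2^2 × 3 × 7 × 23
868 = 2^2 × 7 × 31
LCM(840, 1932, 868) = 2^3 × 3 × 5 × 7 × 23 × 31 = 598920.
Orbits for period 840: 598920 / 840 = 713.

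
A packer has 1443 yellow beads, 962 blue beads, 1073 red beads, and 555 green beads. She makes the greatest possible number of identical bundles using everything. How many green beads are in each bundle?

15

Number of bundles = gcd(1443, 962, 1073, 555).
1443 = 3 × 13 × 37
962 = 2 × 13 × 37
1073 = 29 × 37
555 = 3 × 5 × 37
gcd(1443, 962, 1073, 555) = 37.
green beads per bundle = 555 / 37 = 15.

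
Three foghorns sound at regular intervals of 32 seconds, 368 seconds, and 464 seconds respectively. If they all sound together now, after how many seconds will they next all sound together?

21344 seconds

They coincide at every common multiple of the periods; the first is the LCM.
32 = 2^5
368 = 2^4 × 23
464 = 2^4 × 29
LCM(32, 368, 464) = 2^5 × 23 × 29 = 21344.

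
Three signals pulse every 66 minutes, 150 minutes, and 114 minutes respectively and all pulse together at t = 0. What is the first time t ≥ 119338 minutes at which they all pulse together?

125400 minutes

Joint pulses occur at multiples of LCM(66, 150, 114).
66 = 2 × 3 × 11
150 = 2 × 3 × 5^2
114 = 2 × 3 × 19
LCM(66, 150, 114) = 2 × 3 × 5^2 × 11 × 19 = 31350.
Smallest multiple of 31350 that is ≥ 119338: ⌈119338/31350⌉ × 31350 = 4 × 31350 = 125400.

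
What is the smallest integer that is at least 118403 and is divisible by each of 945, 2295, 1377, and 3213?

144585

The integer must be a common multiple of 945, 2295, 1377, and 3213, so a multiple of their LCM.
945 = 3^3 × 5 × 7
2295 = 3^3 × 5 × 17
1377 = 3^4 × 17
3213 = 3^3 × 7 × 17
LCM(945, 2295, 1377, 3213) = 3^4 × 5 × 7 × 17 = 48195.
Smallest multiple of 48195 that is ≥ 118403: ⌈118403/48195⌉ × 48195 = 3 × 48195 = 144585.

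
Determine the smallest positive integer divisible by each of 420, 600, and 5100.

420 = 2^2 × 3 × 5 × 7
600 = 2^3 × 3 × 5^2
5100 = 2^2 × 3 × 5^2 × 17
LCM(420, 600, 5100) = 2^3 × 3 × 5^2 × 7 × 17 = 71400.

71400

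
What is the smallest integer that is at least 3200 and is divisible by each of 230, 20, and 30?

4140

The integer must be a common multiple of 230, 20, and 30, so a multiple of their LCM.
230 = 2 × 5 × 23
20 = 2^2 × 5
30 = 2 × 3 × 5
LCM(230, 20, 30) = 2^2 × 3 × 5 × 23 = 1380.
Smallest multiple of 1380 that is ≥ 3200: ⌈3200/1380⌉ × 1380 = 3 × 1380 = 4140.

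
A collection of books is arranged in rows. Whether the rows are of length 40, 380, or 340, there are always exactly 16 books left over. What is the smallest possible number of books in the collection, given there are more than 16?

12936

N − 16 must be a common multiple of 40, 380, and 340.
40 = 2^3 × 5
380 = 2^2 × 5 × 19
340 = 2^2 × 5 × 17
LCM(40, 380, 340) = 2^3 × 5 × 17 × 19 = 12920.
Smallest N > 16 is LCM + 16 = 12920 + 16 = 12936.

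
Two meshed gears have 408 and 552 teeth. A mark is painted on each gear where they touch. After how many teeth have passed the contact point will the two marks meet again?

The first simultaneous occurrence is after LCM of the individual periods.
408 = 2^3 × 3 × 17
552 = 2^3 × 3 × 23
LCM(408, 552) = 2^3 × 3 × 17 × 23 = 9384.

9384 teeth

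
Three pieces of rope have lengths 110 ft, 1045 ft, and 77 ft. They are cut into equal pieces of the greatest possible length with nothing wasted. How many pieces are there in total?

112

Piece length = gcd(110, 1045, 77).
110 = 2 × 5 × 11
1045 = 5 × 11 × 19
77 = 7 × 11
gcd(110, 1045, 77) = 11.
Total pieces = 110/11 + 1045/11 + 77/11 = 10 + 95 + 7 = 112.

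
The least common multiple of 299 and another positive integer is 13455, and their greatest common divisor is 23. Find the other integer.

1035

gcd × lcm = product of the two integers, so the other integer is (23 × 13455) / 299 = 1035.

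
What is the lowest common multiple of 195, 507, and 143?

195 = 3 × 5 × 13
507 = 3 × 13^2
143 = 11 × 13
LCM(195, 507, 143) = 3 × 5 × 11 × 13^2 = 27885.

27885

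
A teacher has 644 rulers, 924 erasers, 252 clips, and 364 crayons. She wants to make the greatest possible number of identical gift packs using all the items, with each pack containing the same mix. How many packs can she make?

28 packs

The pack count must divide each quantity, so the greatest is gcd(644, 924, 252, 364).
644 = 2^2 × 7 × 23
924 = 2^2 × 3 × 7 × 11
252 = 2^2 × 3^2 × 7
364 = 2^2 × 7 × 13
gcd(644, 924, 252, 364) = 2^2 × 7 = 28.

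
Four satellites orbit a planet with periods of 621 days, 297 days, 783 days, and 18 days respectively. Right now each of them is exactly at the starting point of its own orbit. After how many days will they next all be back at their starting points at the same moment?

We need the least common multiple of the intervals.
621 = 3^3 × 23
297 = 3^3 × 11
783 = 3^3 × 29
18 = 2 × 3^2
LCM(621, 297, 783, 18) = 2 × 3^3 × 11 × 23 × 29 = 396198.

396198 days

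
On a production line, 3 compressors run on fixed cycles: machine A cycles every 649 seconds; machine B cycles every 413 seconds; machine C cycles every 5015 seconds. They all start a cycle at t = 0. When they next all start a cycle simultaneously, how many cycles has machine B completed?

935 cycles

All finish a whole number of cycles simultaneously at t = LCM of the periods.
649 = 11 × 59
413 = 7 × 59
5015 = 5 × 17 × 59
LCM(649, 413, 5015) = 5 × 7 × 11 × 17 × 59 = 386155.
Cycles for period 413: 386155 / 413 = 935.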